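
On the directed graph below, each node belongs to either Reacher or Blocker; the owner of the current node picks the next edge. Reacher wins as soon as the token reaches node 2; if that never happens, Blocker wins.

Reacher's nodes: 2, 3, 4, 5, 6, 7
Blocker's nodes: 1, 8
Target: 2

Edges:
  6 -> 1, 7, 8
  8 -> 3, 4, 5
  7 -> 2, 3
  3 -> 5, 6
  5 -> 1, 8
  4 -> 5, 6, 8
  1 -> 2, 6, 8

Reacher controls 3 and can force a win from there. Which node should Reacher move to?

A0 = {2}
A1: add {7} — 7 (Reacher) has 7→2.
A2: add {6} — 6 (Reacher) has 6→7.
A3: add {3, 4} — 3 (Reacher) has 3→6; 4 (Reacher) has 4→6.
A4 = A3; e.g. 1 (Blocker) can still go to 8. Fixed point.
From 3, successor 6 is in the attractor (rank 2); the other successor 5 is not.

6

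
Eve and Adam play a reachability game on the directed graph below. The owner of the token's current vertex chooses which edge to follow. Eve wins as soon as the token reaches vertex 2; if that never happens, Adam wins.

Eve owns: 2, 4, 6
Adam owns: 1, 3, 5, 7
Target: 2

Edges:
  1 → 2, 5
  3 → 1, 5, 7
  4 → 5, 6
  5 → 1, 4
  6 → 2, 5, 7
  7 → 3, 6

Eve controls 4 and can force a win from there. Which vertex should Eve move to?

A0 = {2}
A1: add {6} — 6 (Eve) has 6→2.
A2: add {4} — 4 (Eve) has 4→6.
A3 = A2; e.g. 1 (Adam) can still go to 5. Fixed point.
From 4, successor 6 is in the attractor (rank 1); the other successor 5 is not.

6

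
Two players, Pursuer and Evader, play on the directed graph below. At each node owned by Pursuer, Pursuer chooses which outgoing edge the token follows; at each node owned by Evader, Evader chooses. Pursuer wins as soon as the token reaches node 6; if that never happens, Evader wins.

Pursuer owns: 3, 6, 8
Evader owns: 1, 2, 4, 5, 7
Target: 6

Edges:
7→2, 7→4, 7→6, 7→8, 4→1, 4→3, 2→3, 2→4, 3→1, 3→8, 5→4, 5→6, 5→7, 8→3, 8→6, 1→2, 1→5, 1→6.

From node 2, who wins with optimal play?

A0 = {6}
A1: add {8} — 8 (Pursuer) has 8→6.
A2: add {3} — 3 (Pursuer) has 3→8.
A3 = A2; e.g. 1 (Evader) can still go to 2. Fixed point.
2 never enters the attractor, so Evader can avoid the target forever.

Evader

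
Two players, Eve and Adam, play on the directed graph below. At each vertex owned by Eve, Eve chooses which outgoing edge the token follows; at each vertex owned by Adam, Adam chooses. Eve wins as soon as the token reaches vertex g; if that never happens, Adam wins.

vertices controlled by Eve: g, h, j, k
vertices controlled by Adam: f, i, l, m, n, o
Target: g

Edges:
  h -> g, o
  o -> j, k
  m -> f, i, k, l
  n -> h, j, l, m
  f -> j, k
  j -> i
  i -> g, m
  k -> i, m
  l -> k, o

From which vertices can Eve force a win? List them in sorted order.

A0 = {g}
A1: add {h} — h (Eve) has h→g.
A2 = A1; e.g. f (Adam) can still go to j. Fixed point.
Eve's winning region = {g, h}.

g, h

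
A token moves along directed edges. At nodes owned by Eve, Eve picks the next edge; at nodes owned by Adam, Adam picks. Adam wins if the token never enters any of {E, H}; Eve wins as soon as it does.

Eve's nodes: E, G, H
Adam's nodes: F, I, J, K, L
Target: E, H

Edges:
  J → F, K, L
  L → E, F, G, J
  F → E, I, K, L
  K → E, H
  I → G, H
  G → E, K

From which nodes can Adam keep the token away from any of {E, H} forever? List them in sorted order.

A0 = {E, H}
A1: add {G, K} — G (Eve) has G→E; K (Adam): all of {E, H} already in.
A2: add {I} — I (Adam): all of {G, H} already in.
A3 = A2; e.g. F (Adam) can still go to L. Fixed point.
Eve's attractor = {E, G, H, I, K}; Adam avoids the target exactly from the complement.

F, J, L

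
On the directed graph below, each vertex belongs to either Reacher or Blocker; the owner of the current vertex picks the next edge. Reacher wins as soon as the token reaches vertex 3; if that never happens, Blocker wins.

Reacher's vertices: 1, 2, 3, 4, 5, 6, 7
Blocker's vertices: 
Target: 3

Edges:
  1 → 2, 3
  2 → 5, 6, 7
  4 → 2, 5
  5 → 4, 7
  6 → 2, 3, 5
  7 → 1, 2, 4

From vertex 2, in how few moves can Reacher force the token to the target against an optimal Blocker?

2

A0 = {3}
A1: add {1, 6} — 1 (Reacher) has 1→3; 6 (Reacher) has 6→3.
A2: add {2, 7} — 2 (Reacher) has 2→6; 7 (Reacher) has 7→1.
2 enters the attractor at level 2, so Reacher can force the target in 2 moves from there.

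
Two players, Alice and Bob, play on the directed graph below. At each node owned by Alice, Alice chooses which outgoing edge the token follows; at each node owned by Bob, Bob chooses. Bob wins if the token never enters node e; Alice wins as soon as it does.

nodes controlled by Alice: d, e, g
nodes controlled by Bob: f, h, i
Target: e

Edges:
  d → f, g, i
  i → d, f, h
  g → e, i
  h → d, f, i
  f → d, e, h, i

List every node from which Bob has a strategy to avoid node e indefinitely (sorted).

A0 = {e}
A1: add {g} — g (Alice) has g→e.
A2: add {d} — d (Alice) has d→g.
A3 = A2; e.g. f (Bob) can still go to h. Fixed point.
Alice's attractor = {d, e, g}; Bob avoids the target exactly from the complement.

f, h, i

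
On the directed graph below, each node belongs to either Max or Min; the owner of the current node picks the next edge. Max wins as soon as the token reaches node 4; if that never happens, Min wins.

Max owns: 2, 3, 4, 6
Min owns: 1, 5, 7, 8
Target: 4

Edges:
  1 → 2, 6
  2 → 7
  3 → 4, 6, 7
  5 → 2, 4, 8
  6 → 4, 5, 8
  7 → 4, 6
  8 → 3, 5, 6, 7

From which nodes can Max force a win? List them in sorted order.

1, 2, 3, 4, 6, 7

A0 = {4}
A1: add {3, 6} — 3 (Max) has 3→4; 6 (Max) has 6→4.
A2: add {7} — 7 (Min): all of {4, 6} already in.
A3: add {2} — 2 (Max) has 2→7.
A4: add {1} — 1 (Min): all of {2, 6} already in.
A5 = A4; e.g. 5 (Min) can still go to 8. Fixed point.
Max's winning region = {1, 2, 3, 4, 6, 7}.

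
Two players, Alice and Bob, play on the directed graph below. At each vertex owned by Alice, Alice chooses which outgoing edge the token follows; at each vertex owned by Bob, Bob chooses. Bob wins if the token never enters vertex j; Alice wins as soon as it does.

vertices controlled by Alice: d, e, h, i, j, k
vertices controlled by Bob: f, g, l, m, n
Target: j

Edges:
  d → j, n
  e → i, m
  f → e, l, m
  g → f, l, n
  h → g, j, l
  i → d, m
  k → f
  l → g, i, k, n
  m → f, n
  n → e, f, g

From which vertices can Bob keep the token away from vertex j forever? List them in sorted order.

A0 = {j}
A1: add {d, h} — d (Alice) has d→j; h (Alice) has h→j.
A2: add {i} — i (Alice) has i→d.
A3: add {e} — e (Alice) has e→i.
A4 = A3; e.g. f (Bob) can still go to l. Fixed point.
Alice's attractor = {d, e, h, i, j}; Bob avoids the target exactly from the complement.

f, g, k, l, m, n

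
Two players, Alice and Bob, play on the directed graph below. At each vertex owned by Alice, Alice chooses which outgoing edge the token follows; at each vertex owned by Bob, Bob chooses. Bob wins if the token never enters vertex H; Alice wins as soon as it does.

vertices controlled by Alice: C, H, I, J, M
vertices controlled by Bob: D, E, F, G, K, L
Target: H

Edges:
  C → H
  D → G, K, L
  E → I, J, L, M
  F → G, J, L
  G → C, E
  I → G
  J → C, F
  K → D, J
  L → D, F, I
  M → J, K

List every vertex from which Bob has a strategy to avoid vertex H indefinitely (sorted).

D, E, F, G, I, K, L

A0 = {H}
A1: add {C} — C (Alice) has C→H.
A2: add {J} — J (Alice) has J→C.
A3: add {M} — M (Alice) has M→J.
A4 = A3; e.g. D (Bob) can still go to G. Fixed point.
Alice's attractor = {C, H, J, M}; Bob avoids the target exactly from the complement.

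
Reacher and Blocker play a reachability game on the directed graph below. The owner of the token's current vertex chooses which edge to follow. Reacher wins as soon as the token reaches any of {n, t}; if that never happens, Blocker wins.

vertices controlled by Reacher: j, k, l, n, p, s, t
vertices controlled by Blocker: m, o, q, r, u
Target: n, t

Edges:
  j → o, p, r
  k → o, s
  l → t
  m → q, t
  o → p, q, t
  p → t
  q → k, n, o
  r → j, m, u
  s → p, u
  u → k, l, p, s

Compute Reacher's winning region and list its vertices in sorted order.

A0 = {n, t}
A1: add {l, p} — l (Reacher) has l→t; p (Reacher) has p→t.
A2: add {j, s} — j (Reacher) has j→p; s (Reacher) has s→p.
A3: add {k} — k (Reacher) has k→s.
A4: add {u} — u (Blocker): all of {k, l, p, s} already in.
A5 = A4; e.g. m (Blocker) can still go to q. Fixed point.
Reacher's winning region = {j, k, l, n, p, s, t, u}.

j, k, l, n, p, s, t, u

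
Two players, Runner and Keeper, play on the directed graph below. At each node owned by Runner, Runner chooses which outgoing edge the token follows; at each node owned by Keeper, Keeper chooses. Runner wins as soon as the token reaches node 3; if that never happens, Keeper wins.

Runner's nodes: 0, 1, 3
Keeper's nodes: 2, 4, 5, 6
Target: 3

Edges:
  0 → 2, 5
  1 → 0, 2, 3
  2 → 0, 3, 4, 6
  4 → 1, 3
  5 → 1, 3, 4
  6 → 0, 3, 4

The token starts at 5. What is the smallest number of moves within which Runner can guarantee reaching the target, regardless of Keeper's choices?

3

A0 = {3}
A1: add {1} — 1 (Runner) has 1→3.
A2: add {4} — 4 (Keeper): all of {1, 3} already in.
A3: add {5} — 5 (Keeper): all of {1, 3, 4} already in.
5 enters the attractor at level 3, so Runner can force the target in 3 moves from there.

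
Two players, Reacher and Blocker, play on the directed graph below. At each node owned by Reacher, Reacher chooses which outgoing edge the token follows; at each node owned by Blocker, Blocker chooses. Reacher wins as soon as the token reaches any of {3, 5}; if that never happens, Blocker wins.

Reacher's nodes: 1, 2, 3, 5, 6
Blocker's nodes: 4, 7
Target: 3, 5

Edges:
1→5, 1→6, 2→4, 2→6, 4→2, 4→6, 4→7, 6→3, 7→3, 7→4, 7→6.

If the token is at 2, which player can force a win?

A0 = {3, 5}
A1: add {1, 6} — 1 (Reacher) has 1→5; 6 (Reacher) has 6→3.
A2: add {2} — 2 (Reacher) has 2→6.
A3 = A2; e.g. 4 (Blocker) can still go to 7. Fixed point.
2 ∈ A2, so Reacher can force the target.

Reacher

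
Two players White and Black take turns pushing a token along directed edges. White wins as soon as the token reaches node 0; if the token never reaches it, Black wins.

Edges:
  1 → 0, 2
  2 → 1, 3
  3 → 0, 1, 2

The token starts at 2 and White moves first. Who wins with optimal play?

Black

Track states (vertex, player-to-move).
A0 = {(0,White), (0,Black)}
A1: add {(1,White), (3,White)}.
A2: add {(2,Black)}.
A3 = A2; e.g. (1,Black) stays out. (2,White) never enters ⇒ Black avoids the target.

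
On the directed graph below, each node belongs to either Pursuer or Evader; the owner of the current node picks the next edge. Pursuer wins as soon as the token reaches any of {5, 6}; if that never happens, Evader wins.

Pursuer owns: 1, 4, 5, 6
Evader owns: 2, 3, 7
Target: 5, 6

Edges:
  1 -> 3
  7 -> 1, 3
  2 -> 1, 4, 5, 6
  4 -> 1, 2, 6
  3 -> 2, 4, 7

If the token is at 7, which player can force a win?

Evader

A0 = {5, 6}
A1: add {4} — 4 (Pursuer) has 4→6.
A2 = A1; e.g. 1 (Pursuer) has no edge into A1. Fixed point.
7 never enters the attractor, so Evader can avoid the target forever.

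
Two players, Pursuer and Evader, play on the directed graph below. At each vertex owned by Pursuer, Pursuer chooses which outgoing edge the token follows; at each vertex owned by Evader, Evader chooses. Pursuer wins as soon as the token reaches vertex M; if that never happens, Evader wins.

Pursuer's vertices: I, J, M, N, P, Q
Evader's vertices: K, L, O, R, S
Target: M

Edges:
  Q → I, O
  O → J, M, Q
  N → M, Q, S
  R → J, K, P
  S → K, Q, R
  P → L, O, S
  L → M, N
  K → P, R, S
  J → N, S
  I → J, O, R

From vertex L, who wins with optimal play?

Pursuer

A0 = {M}
A1: add {N} — N (Pursuer) has N→M.
A2: add {J, L} — J (Pursuer) has J→N; L (Evader): all of {M, N} already in.
L ∈ A2, so Pursuer can force the target.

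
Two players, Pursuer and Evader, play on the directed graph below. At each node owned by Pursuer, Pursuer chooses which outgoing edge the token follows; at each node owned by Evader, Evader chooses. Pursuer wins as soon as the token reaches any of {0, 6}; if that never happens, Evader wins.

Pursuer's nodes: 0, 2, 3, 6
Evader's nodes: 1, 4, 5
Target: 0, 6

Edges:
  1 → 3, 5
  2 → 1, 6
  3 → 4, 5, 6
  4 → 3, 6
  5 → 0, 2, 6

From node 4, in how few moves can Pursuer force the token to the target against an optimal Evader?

A0 = {0, 6}
A1: add {2, 3} — 2 (Pursuer) has 2→6; 3 (Pursuer) has 3→6.
A2: add {4, 5} — 4 (Evader): all of {3, 6} already in; 5 (Evader): all of {0, 2, 6} already in.
4 enters the attractor at level 2, so Pursuer can force the target in 2 moves from there.

2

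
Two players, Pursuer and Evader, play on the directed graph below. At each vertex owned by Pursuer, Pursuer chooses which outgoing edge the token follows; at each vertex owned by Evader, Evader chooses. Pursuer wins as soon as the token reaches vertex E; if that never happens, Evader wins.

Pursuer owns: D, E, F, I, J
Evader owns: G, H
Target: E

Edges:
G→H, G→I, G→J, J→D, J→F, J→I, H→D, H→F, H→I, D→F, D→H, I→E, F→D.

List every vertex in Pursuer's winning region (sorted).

E, I, J

A0 = {E}
A1: add {I} — I (Pursuer) has I→E.
A2: add {J} — J (Pursuer) has J→I.
A3 = A2; e.g. D (Pursuer) has no edge into A2. Fixed point.
Pursuer's winning region = {E, I, J}.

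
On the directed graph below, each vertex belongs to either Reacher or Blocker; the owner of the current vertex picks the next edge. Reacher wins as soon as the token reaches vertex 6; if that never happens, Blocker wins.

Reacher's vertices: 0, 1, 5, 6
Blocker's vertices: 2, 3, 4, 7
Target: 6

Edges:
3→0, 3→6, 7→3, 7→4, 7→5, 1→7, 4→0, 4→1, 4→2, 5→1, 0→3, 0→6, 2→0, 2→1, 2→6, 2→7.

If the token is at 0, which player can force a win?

Reacher

A0 = {6}
A1: add {0} — 0 (Reacher) has 0→6.
0 ∈ A1, so Reacher can force the target.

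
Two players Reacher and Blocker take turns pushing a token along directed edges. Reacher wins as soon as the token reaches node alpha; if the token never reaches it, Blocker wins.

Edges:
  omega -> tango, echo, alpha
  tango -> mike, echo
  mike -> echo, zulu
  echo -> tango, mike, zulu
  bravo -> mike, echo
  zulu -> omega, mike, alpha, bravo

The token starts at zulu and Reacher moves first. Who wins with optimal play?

Reacher

Track states (vertex, player-to-move).
A0 = {(alpha,Reacher), (alpha,Blocker)}
A1: add {(omega,Reacher), (zulu,Reacher)}.
(zulu,Reacher) ∈ A1 ⇒ Reacher forces the target.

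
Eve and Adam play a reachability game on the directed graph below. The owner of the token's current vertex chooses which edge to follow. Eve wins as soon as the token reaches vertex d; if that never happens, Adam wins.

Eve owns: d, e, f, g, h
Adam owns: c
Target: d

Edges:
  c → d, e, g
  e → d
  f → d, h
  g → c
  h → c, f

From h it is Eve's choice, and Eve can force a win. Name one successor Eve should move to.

A0 = {d}
A1: add {e, f} — e (Eve) has e→d; f (Eve) has f→d.
A2: add {h} — h (Eve) has h→f.
A3 = A2; e.g. c (Adam) can still go to g. Fixed point.
From h, successor f is in the attractor (rank 1); the other successor c is not.

f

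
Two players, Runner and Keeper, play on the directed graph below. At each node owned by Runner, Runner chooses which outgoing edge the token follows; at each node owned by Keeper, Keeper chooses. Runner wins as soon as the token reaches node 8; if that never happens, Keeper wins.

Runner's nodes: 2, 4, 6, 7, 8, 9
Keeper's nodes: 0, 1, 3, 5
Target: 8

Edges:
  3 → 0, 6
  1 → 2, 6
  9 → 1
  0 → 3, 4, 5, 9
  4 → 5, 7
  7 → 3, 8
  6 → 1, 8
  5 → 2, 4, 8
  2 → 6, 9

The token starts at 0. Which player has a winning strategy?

A0 = {8}
A1: add {6, 7} — 6 (Runner) has 6→8; 7 (Runner) has 7→8.
A2: add {2, 4} — 2 (Runner) has 2→6; 4 (Runner) has 4→7.
A3: add {1, 5} — 1 (Keeper): all of {2, 6} already in; 5 (Keeper): all of {2, 4, 8} already in.
A4: add {9} — 9 (Runner) has 9→1.
A5 = A4; e.g. 0 (Keeper) can still go to 3. Fixed point.
0 never enters the attractor, so Keeper can avoid the target forever.

Keeper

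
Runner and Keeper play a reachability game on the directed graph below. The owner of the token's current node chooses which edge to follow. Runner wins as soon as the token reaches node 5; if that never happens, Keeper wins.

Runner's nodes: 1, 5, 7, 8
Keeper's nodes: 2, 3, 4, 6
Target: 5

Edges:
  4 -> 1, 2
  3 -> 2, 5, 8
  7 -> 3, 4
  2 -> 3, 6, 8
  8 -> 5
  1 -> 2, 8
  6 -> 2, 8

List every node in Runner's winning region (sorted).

1, 5, 8

A0 = {5}
A1: add {8} — 8 (Runner) has 8→5.
A2: add {1} — 1 (Runner) has 1→8.
A3 = A2; e.g. 2 (Keeper) can still go to 3. Fixed point.
Runner's winning region = {1, 5, 8}.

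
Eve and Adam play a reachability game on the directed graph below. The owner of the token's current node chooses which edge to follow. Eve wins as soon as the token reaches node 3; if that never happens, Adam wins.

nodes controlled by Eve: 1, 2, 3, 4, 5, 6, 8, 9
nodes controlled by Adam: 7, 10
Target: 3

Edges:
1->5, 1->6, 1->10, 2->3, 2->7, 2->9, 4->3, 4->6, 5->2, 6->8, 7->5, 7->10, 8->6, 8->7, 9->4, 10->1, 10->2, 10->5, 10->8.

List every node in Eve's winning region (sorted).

1, 2, 3, 4, 5, 9

A0 = {3}
A1: add {2, 4} — 2 (Eve) has 2→3; 4 (Eve) has 4→3.
A2: add {5, 9} — 5 (Eve) has 5→2; 9 (Eve) has 9→4.
A3: add {1} — 1 (Eve) has 1→5.
A4 = A3; e.g. 6 (Eve) has no edge into A3. Fixed point.
Eve's winning region = {1, 2, 3, 4, 5, 9}.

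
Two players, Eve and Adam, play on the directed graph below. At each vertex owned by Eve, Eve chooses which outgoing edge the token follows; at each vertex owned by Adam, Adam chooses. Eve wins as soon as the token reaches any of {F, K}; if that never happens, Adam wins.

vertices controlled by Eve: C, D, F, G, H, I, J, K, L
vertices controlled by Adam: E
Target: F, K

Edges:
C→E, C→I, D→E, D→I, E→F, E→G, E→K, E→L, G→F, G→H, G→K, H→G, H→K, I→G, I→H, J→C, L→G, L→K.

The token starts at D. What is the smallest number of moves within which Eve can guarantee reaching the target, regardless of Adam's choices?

3

A0 = {F, K}
A1: add {G, H, L} — G (Eve) has G→F; H (Eve) has H→K; L (Eve) has L→K.
A2: add {E, I} — E (Adam): all of {F, G, K, L} already in; I (Eve) has I→G.
A3: add {C, D} — C (Eve) has C→E; D (Eve) has D→E.
D enters the attractor at level 3, so Eve can force the target in 3 moves from there.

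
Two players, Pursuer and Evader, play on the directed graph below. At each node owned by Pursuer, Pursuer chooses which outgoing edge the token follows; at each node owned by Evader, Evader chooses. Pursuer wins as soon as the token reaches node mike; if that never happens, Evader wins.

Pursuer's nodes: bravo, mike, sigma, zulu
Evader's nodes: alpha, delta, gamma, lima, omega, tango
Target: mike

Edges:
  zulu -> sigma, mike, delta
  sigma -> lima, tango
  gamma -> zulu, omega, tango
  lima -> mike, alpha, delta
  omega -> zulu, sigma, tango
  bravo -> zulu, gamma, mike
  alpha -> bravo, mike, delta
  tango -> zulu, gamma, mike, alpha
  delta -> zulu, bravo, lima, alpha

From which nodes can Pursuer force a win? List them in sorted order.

A0 = {mike}
A1: add {bravo, zulu} — zulu (Pursuer) has zulu→mike; bravo (Pursuer) has bravo→mike.
A2 = A1; e.g. omega (Evader) can still go to sigma. Fixed point.
Pursuer's winning region = {bravo, mike, zulu}.

bravo, mike, zulu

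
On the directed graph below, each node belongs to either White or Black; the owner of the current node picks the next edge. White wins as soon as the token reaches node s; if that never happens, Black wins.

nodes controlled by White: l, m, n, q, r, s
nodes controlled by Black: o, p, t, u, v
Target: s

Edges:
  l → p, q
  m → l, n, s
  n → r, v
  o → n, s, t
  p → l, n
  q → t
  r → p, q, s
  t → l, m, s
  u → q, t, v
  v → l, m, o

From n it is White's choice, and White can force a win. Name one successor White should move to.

r

A0 = {s}
A1: add {m, r} — m (White) has m→s; r (White) has r→s.
A2: add {n} — n (White) has n→r.
A3 = A2; e.g. l (White) has no edge into A2. Fixed point.
From n, successor r is in the attractor (rank 1); the other successor v is not.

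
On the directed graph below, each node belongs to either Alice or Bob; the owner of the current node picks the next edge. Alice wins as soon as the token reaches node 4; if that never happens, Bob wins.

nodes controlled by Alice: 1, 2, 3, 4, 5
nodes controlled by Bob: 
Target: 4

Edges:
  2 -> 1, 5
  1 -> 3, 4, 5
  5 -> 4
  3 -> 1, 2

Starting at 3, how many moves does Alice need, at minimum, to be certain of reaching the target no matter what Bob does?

2

A0 = {4}
A1: add {1, 5} — 1 (Alice) has 1→4; 5 (Alice) has 5→4.
A2: add {2, 3} — 2 (Alice) has 2→1; 3 (Alice) has 3→1.
A2 = all vertices. Fixed point.
3 enters the attractor at level 2, so Alice can force the target in 2 moves from there.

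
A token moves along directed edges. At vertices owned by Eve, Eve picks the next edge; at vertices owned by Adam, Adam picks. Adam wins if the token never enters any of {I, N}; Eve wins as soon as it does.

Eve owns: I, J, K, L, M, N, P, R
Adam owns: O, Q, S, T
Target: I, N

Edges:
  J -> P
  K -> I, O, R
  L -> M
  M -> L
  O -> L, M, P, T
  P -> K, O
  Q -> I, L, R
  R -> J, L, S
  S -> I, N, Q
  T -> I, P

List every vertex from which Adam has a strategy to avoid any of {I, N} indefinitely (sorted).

L, M, O, Q, S

A0 = {I, N}
A1: add {K} — K (Eve) has K→I.
A2: add {P} — P (Eve) has P→K.
A3: add {J, T} — J (Eve) has J→P; T (Adam): all of {I, P} already in.
A4: add {R} — R (Eve) has R→J.
A5 = A4; e.g. L (Eve) has no edge into A4. Fixed point.
Eve's attractor = {I, J, K, N, P, R, T}; Adam avoids the target exactly from the complement.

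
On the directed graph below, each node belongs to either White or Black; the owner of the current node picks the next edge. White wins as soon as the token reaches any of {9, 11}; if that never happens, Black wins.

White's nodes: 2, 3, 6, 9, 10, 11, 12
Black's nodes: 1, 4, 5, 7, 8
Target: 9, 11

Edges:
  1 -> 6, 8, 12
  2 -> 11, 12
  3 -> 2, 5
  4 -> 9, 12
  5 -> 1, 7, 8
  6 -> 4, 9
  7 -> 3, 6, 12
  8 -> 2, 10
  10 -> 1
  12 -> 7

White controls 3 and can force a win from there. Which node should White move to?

2

A0 = {9, 11}
A1: add {2, 6} — 2 (White) has 2→11; 6 (White) has 6→9.
A2: add {3} — 3 (White) has 3→2.
A3 = A2; e.g. 1 (Black) can still go to 8. Fixed point.
From 3, successor 2 is in the attractor (rank 1); the other successor 5 is not.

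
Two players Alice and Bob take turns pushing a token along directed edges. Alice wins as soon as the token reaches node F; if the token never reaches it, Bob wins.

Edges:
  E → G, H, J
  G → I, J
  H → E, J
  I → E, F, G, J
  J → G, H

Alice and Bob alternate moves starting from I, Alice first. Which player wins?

Alice

Track states (vertex, player-to-move).
A0 = {(F,Alice), (F,Bob)}
A1: add {(I,Alice)}.
(I,Alice) ∈ A1 ⇒ Alice forces the target.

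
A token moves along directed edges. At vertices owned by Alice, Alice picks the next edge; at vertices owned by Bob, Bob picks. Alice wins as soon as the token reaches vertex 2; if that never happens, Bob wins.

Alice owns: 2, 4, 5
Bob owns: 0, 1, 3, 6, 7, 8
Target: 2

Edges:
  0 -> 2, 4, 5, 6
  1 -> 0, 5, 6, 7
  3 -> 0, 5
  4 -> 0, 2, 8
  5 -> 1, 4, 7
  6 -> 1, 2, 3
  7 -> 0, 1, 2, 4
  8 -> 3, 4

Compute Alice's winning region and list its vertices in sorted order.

A0 = {2}
A1: add {4} — 4 (Alice) has 4→2.
A2: add {5} — 5 (Alice) has 5→4.
A3 = A2; e.g. 0 (Bob) can still go to 6. Fixed point.
Alice's winning region = {2, 4, 5}.

2, 4, 5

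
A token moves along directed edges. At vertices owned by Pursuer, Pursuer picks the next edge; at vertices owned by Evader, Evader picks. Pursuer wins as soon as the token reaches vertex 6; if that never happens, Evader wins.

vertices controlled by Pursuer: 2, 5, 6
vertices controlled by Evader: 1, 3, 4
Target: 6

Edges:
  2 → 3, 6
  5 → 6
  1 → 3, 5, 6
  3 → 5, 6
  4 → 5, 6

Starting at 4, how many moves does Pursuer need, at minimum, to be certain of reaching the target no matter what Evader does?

2

A0 = {6}
A1: add {2, 5} — 2 (Pursuer) has 2→6; 5 (Pursuer) has 5→6.
A2: add {3, 4} — 3 (Evader): all of {5, 6} already in; 4 (Evader): all of {5, 6} already in.
4 enters the attractor at level 2, so Pursuer can force the target in 2 moves from there.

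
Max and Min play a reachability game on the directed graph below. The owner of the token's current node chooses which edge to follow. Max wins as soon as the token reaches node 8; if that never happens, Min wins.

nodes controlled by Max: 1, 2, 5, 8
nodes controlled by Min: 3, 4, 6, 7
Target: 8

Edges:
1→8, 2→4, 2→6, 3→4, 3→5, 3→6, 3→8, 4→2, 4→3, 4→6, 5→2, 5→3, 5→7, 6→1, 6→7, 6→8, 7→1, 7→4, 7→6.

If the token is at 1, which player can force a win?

A0 = {8}
A1: add {1} — 1 (Max) has 1→8.
A2 = A1; e.g. 2 (Max) has no edge into A1. Fixed point.
1 ∈ A1, so Max can force the target.

Max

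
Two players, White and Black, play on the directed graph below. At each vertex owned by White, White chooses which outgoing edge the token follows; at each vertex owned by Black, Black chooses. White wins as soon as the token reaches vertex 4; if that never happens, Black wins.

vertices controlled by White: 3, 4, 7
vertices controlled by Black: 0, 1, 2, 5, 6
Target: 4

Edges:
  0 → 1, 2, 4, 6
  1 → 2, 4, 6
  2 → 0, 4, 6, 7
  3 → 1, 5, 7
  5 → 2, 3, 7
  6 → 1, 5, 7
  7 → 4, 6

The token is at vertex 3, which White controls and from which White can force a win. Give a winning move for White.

A0 = {4}
A1: add {7} — 7 (White) has 7→4.
A2: add {3} — 3 (White) has 3→7.
A3 = A2; e.g. 0 (Black) can still go to 1. Fixed point.
From 3, successor 7 is in the attractor (rank 1); the other successors 1, 5 are not.

7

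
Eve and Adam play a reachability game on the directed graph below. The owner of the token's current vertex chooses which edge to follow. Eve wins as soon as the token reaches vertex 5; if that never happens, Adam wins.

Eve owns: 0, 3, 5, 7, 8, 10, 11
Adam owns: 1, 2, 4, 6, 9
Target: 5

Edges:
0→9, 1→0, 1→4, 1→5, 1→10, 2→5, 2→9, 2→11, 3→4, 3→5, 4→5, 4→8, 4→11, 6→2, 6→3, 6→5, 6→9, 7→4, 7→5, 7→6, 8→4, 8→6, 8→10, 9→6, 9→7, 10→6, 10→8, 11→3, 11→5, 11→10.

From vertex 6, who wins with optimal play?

Adam

A0 = {5}
A1: add {3, 7, 11} — 3 (Eve) has 3→5; 7 (Eve) has 7→5; 11 (Eve) has 11→5.
A2 = A1; e.g. 0 (Eve) has no edge into A1. Fixed point.
6 never enters the attractor, so Adam can avoid the target forever.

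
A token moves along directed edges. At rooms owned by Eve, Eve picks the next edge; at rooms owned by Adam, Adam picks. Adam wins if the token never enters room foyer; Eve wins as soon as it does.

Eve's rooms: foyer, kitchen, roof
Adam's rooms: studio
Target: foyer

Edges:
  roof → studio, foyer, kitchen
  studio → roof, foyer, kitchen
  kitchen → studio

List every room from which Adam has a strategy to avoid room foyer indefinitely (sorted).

A0 = {foyer}
A1: add {roof} — roof (Eve) has roof→foyer.
A2 = A1; e.g. studio (Adam) can still go to kitchen. Fixed point.
Eve's attractor = {foyer, roof}; Adam avoids the target exactly from the complement.

kitchen, studio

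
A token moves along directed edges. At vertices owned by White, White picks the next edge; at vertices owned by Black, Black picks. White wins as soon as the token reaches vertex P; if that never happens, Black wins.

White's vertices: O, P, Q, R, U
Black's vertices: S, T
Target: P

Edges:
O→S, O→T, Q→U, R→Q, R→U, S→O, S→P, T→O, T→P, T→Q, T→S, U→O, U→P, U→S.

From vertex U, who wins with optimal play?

White

A0 = {P}
A1: add {U} — U (White) has U→P.
U ∈ A1, so White can force the target.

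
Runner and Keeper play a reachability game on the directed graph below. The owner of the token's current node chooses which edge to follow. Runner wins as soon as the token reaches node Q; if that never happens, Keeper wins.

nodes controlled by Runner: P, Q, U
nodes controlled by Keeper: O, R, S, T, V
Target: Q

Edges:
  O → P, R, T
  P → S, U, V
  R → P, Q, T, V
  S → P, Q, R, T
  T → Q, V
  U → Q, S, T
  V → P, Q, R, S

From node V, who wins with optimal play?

A0 = {Q}
A1: add {U} — U (Runner) has U→Q.
A2: add {P} — P (Runner) has P→U.
A3 = A2; e.g. O (Keeper) can still go to R. Fixed point.
V never enters the attractor, so Keeper can avoid the target forever.

Keeper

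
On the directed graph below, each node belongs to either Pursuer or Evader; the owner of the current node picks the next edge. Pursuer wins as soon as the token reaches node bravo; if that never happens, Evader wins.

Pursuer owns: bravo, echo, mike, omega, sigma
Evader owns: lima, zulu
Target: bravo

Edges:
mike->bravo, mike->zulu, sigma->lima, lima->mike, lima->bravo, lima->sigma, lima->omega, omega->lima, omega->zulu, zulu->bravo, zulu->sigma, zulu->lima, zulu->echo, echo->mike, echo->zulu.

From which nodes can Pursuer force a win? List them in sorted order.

bravo, echo, mike

A0 = {bravo}
A1: add {mike} — mike (Pursuer) has mike→bravo.
A2: add {echo} — echo (Pursuer) has echo→mike.
A3 = A2; e.g. sigma (Pursuer) has no edge into A2. Fixed point.
Pursuer's winning region = {bravo, echo, mike}.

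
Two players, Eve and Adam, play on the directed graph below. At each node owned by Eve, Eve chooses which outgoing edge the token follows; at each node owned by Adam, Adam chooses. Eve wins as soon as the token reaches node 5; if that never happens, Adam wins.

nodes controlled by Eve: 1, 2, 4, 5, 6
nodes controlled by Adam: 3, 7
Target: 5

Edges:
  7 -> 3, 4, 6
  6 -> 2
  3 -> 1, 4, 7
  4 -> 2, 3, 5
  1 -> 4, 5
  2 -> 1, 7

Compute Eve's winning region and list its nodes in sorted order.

1, 2, 4, 5, 6

A0 = {5}
A1: add {1, 4} — 1 (Eve) has 1→5; 4 (Eve) has 4→5.
A2: add {2} — 2 (Eve) has 2→1.
A3: add {6} — 6 (Eve) has 6→2.
A4 = A3; e.g. 3 (Adam) can still go to 7. Fixed point.
Eve's winning region = {1, 2, 4, 5, 6}.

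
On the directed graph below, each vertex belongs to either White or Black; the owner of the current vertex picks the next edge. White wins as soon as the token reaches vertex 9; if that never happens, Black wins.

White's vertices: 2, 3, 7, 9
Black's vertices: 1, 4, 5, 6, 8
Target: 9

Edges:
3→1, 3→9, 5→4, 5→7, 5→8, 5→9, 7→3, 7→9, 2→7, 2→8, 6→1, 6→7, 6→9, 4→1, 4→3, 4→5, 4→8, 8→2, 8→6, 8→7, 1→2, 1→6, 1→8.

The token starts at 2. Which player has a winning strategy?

A0 = {9}
A1: add {3, 7} — 3 (White) has 3→9; 7 (White) has 7→9.
A2: add {2} — 2 (White) has 2→7.
A3 = A2; e.g. 1 (Black) can still go to 6. Fixed point.
2 ∈ A2, so White can force the target.

White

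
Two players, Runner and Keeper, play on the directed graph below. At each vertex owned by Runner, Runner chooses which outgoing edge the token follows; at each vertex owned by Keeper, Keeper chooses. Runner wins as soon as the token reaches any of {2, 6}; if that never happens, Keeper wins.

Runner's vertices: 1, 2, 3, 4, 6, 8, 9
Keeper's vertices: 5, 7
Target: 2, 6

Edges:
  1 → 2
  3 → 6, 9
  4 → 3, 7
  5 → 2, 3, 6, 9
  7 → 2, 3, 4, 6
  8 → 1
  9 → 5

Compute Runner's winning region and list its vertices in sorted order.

A0 = {2, 6}
A1: add {1, 3} — 1 (Runner) has 1→2; 3 (Runner) has 3→6.
A2: add {4, 8} — 4 (Runner) has 4→3; 8 (Runner) has 8→1.
A3: add {7} — 7 (Keeper): all of {2, 3, 4, 6} already in.
A4 = A3; e.g. 5 (Keeper) can still go to 9. Fixed point.
Runner's winning region = {1, 2, 3, 4, 6, 7, 8}.

1, 2, 3, 4, 6, 7, 8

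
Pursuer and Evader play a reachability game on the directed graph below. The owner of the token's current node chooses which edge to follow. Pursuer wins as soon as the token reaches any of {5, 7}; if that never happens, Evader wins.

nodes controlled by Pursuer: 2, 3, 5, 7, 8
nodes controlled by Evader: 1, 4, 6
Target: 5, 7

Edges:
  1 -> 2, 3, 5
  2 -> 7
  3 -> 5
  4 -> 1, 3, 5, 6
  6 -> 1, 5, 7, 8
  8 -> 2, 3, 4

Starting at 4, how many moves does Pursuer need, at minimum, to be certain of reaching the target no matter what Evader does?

A0 = {5, 7}
A1: add {2, 3} — 2 (Pursuer) has 2→7; 3 (Pursuer) has 3→5.
A2: add {1, 8} — 1 (Evader): all of {2, 3, 5} already in; 8 (Pursuer) has 8→2.
A3: add {6} — 6 (Evader): all of {1, 5, 7, 8} already in.
A4: add {4} — 4 (Evader): all of {1, 3, 5, 6} already in.
A4 = all vertices. Fixed point.
4 enters the attractor at level 4, so Pursuer can force the target in 4 moves from there.

4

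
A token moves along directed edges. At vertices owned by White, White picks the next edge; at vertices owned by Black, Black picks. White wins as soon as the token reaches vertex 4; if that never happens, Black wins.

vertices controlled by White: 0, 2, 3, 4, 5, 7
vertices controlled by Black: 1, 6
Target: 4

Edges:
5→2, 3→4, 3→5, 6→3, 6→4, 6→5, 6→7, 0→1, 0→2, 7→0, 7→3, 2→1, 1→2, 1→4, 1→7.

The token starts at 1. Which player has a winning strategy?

Black

A0 = {4}
A1: add {3} — 3 (White) has 3→4.
A2: add {7} — 7 (White) has 7→3.
A3 = A2; e.g. 0 (White) has no edge into A2. Fixed point.
1 never enters the attractor, so Black can avoid the target forever.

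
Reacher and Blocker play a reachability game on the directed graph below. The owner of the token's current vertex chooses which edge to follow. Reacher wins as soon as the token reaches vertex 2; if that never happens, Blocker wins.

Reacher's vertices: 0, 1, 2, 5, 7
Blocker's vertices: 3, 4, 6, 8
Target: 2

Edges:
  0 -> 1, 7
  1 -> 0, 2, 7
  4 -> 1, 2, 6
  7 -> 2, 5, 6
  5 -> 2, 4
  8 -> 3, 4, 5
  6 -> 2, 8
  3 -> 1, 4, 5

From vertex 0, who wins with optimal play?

A0 = {2}
A1: add {1, 5, 7} — 1 (Reacher) has 1→2; 5 (Reacher) has 5→2; 7 (Reacher) has 7→2.
A2: add {0} — 0 (Reacher) has 0→1.
A3 = A2; e.g. 3 (Blocker) can still go to 4. Fixed point.
0 ∈ A2, so Reacher can force the target.

Reacher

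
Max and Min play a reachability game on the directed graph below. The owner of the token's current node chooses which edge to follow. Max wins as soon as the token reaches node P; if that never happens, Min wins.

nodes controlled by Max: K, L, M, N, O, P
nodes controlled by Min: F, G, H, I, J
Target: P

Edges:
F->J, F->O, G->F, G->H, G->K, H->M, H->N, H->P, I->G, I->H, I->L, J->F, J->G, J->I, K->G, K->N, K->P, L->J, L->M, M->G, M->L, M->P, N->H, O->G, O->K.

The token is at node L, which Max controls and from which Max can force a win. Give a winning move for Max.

M

A0 = {P}
A1: add {K, M} — K (Max) has K→P; M (Max) has M→P.
A2: add {L, O} — L (Max) has L→M; O (Max) has O→K.
A3 = A2; e.g. F (Min) can still go to J. Fixed point.
From L, successor M is in the attractor (rank 1); the other successor J is not.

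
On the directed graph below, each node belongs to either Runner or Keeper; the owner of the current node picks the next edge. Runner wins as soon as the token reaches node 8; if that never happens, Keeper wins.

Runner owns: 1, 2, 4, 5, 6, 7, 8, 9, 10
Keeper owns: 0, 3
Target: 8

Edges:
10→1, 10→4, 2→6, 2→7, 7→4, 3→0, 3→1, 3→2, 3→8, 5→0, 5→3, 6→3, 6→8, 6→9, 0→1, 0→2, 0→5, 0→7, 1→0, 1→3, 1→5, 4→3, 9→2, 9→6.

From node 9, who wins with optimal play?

A0 = {8}
A1: add {6} — 6 (Runner) has 6→8.
A2: add {2, 9} — 2 (Runner) has 2→6; 9 (Runner) has 9→6.
A3 = A2; e.g. 0 (Keeper) can still go to 1. Fixed point.
9 ∈ A2, so Runner can force the target.

Runner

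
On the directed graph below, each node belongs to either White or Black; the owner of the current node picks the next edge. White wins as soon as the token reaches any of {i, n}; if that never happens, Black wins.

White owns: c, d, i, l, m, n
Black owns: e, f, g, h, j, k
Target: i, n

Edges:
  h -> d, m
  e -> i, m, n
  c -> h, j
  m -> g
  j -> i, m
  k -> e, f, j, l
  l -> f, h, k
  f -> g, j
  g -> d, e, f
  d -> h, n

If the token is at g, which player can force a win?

Black

A0 = {i, n}
A1: add {d} — d (White) has d→n.
A2 = A1; e.g. c (White) has no edge into A1. Fixed point.
g never enters the attractor, so Black can avoid the target forever.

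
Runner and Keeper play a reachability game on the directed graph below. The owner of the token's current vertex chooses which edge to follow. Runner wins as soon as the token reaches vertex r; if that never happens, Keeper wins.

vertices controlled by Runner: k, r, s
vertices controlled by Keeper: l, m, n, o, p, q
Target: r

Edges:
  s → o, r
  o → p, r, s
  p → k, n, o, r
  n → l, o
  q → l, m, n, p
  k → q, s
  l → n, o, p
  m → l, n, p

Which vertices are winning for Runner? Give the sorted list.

A0 = {r}
A1: add {s} — s (Runner) has s→r.
A2: add {k} — k (Runner) has k→s.
A3 = A2; e.g. l (Keeper) can still go to n. Fixed point.
Runner's winning region = {k, r, s}.

k, r, s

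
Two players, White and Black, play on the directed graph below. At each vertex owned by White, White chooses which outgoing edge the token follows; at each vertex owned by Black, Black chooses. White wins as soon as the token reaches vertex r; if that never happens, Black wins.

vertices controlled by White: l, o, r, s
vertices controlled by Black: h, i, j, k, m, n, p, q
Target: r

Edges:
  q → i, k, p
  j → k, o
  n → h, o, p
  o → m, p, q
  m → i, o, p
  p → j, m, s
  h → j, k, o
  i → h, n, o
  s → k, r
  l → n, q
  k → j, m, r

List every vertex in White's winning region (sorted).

r, s

A0 = {r}
A1: add {s} — s (White) has s→r.
A2 = A1; e.g. h (Black) can still go to j. Fixed point.
White's winning region = {r, s}.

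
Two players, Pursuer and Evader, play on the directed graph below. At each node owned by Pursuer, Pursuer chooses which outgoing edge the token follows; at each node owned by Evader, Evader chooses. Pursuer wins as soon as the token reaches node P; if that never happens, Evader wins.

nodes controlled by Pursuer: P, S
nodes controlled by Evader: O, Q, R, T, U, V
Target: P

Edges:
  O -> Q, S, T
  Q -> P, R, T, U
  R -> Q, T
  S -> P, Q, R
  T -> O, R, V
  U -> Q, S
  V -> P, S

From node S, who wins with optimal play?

A0 = {P}
A1: add {S} — S (Pursuer) has S→P.
S ∈ A1, so Pursuer can force the target.

Pursuer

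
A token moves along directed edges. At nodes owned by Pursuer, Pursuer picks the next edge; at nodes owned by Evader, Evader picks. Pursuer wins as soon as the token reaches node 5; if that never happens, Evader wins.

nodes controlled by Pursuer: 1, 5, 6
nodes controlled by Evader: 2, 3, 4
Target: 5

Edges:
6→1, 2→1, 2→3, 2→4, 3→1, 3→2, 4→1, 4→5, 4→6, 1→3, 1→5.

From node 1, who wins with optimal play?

A0 = {5}
A1: add {1} — 1 (Pursuer) has 1→5.
1 ∈ A1, so Pursuer can force the target.

Pursuer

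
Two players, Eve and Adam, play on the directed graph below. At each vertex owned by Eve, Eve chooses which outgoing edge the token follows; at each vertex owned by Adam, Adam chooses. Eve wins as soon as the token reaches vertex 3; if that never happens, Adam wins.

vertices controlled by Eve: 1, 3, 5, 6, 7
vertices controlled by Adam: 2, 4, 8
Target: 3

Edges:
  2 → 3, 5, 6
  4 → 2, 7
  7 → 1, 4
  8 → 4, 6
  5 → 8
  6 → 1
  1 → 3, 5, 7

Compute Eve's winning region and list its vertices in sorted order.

A0 = {3}
A1: add {1} — 1 (Eve) has 1→3.
A2: add {6, 7} — 6 (Eve) has 6→1; 7 (Eve) has 7→1.
A3 = A2; e.g. 2 (Adam) can still go to 5. Fixed point.
Eve's winning region = {1, 3, 6, 7}.

1, 3, 6, 7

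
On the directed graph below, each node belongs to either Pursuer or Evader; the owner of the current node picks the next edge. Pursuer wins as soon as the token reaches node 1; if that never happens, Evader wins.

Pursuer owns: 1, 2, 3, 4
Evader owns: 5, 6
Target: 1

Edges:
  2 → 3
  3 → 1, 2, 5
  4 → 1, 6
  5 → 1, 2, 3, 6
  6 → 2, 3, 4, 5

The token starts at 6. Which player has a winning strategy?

Evader

A0 = {1}
A1: add {3, 4} — 3 (Pursuer) has 3→1; 4 (Pursuer) has 4→1.
A2: add {2} — 2 (Pursuer) has 2→3.
A3 = A2; e.g. 5 (Evader) can still go to 6. Fixed point.
6 never enters the attractor, so Evader can avoid the target forever.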